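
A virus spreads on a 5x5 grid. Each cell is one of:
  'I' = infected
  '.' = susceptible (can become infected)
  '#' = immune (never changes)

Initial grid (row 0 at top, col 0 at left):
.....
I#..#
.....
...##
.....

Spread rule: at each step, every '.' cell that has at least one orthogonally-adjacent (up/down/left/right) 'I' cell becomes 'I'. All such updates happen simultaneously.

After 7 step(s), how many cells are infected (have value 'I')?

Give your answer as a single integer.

Step 0 (initial): 1 infected
Step 1: +2 new -> 3 infected
Step 2: +3 new -> 6 infected
Step 3: +4 new -> 10 infected
Step 4: +5 new -> 15 infected
Step 5: +4 new -> 19 infected
Step 6: +1 new -> 20 infected
Step 7: +1 new -> 21 infected

Answer: 21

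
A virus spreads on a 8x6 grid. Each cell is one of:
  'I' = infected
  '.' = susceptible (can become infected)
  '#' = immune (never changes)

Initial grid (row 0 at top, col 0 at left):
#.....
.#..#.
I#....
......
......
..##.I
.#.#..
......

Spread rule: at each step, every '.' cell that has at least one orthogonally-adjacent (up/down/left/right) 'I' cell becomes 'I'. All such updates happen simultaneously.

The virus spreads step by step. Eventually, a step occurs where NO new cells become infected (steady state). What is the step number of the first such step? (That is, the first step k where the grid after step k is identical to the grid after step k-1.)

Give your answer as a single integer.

Answer: 8

Derivation:
Step 0 (initial): 2 infected
Step 1: +5 new -> 7 infected
Step 2: +6 new -> 13 infected
Step 3: +7 new -> 20 infected
Step 4: +8 new -> 28 infected
Step 5: +5 new -> 33 infected
Step 6: +5 new -> 38 infected
Step 7: +2 new -> 40 infected
Step 8: +0 new -> 40 infected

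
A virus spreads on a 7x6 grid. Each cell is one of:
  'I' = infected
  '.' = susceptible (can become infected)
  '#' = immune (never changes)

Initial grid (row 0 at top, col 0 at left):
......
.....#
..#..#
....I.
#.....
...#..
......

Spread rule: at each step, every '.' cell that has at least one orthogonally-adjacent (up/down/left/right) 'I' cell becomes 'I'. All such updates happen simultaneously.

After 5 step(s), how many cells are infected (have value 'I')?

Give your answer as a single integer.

Answer: 31

Derivation:
Step 0 (initial): 1 infected
Step 1: +4 new -> 5 infected
Step 2: +6 new -> 11 infected
Step 3: +6 new -> 17 infected
Step 4: +9 new -> 26 infected
Step 5: +5 new -> 31 infected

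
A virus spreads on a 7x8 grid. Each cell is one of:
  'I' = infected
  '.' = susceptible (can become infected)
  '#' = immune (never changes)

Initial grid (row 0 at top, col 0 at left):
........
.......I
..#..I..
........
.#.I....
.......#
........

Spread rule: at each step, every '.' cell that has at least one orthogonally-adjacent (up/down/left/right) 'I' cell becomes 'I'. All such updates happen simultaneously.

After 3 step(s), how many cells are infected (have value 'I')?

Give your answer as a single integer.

Answer: 35

Derivation:
Step 0 (initial): 3 infected
Step 1: +11 new -> 14 infected
Step 2: +12 new -> 26 infected
Step 3: +9 new -> 35 infected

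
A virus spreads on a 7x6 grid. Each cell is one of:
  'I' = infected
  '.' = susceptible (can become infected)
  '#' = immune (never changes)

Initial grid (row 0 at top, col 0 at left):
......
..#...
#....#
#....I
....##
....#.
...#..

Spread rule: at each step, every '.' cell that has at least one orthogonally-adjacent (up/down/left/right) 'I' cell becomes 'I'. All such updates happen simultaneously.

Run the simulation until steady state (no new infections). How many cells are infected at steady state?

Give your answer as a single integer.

Step 0 (initial): 1 infected
Step 1: +1 new -> 2 infected
Step 2: +2 new -> 4 infected
Step 3: +4 new -> 8 infected
Step 4: +7 new -> 15 infected
Step 5: +5 new -> 20 infected
Step 6: +5 new -> 25 infected
Step 7: +4 new -> 29 infected
Step 8: +2 new -> 31 infected
Step 9: +0 new -> 31 infected

Answer: 31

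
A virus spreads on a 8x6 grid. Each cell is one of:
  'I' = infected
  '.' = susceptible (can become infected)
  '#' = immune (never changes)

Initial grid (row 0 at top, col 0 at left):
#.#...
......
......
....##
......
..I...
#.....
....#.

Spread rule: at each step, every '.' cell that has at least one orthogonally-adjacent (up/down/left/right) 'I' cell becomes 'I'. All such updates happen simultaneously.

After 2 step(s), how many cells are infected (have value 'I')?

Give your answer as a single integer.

Answer: 13

Derivation:
Step 0 (initial): 1 infected
Step 1: +4 new -> 5 infected
Step 2: +8 new -> 13 infected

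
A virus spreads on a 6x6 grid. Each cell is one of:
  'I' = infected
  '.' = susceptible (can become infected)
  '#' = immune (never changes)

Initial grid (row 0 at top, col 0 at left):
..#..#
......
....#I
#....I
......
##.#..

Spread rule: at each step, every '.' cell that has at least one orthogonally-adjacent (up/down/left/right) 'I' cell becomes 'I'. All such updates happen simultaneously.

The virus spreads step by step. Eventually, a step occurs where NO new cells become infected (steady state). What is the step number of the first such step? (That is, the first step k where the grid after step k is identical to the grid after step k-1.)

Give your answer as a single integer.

Step 0 (initial): 2 infected
Step 1: +3 new -> 5 infected
Step 2: +4 new -> 9 infected
Step 3: +6 new -> 15 infected
Step 4: +5 new -> 20 infected
Step 5: +4 new -> 24 infected
Step 6: +4 new -> 28 infected
Step 7: +1 new -> 29 infected
Step 8: +0 new -> 29 infected

Answer: 8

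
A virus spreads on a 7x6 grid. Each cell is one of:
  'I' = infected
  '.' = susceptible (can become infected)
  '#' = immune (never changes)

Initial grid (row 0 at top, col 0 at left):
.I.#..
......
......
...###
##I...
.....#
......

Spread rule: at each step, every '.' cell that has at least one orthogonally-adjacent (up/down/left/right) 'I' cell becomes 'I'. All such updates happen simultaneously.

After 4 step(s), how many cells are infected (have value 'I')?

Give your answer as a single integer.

Answer: 30

Derivation:
Step 0 (initial): 2 infected
Step 1: +6 new -> 8 infected
Step 2: +9 new -> 17 infected
Step 3: +9 new -> 26 infected
Step 4: +4 new -> 30 infected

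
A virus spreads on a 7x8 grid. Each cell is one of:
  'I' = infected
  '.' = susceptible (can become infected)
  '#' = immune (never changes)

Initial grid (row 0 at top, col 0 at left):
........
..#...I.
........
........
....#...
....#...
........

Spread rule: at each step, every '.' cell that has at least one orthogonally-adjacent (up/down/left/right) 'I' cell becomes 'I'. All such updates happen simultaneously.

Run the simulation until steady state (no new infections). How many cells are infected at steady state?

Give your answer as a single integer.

Step 0 (initial): 1 infected
Step 1: +4 new -> 5 infected
Step 2: +6 new -> 11 infected
Step 3: +6 new -> 17 infected
Step 4: +6 new -> 23 infected
Step 5: +6 new -> 29 infected
Step 6: +6 new -> 35 infected
Step 7: +7 new -> 42 infected
Step 8: +5 new -> 47 infected
Step 9: +3 new -> 50 infected
Step 10: +2 new -> 52 infected
Step 11: +1 new -> 53 infected
Step 12: +0 new -> 53 infected

Answer: 53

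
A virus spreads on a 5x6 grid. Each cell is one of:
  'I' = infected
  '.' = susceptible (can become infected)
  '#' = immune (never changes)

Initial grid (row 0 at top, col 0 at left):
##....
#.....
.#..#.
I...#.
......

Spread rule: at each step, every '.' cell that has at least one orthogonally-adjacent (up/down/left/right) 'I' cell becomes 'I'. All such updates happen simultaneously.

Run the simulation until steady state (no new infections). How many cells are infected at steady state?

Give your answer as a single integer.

Answer: 24

Derivation:
Step 0 (initial): 1 infected
Step 1: +3 new -> 4 infected
Step 2: +2 new -> 6 infected
Step 3: +3 new -> 9 infected
Step 4: +3 new -> 12 infected
Step 5: +4 new -> 16 infected
Step 6: +3 new -> 19 infected
Step 7: +3 new -> 22 infected
Step 8: +2 new -> 24 infected
Step 9: +0 new -> 24 infected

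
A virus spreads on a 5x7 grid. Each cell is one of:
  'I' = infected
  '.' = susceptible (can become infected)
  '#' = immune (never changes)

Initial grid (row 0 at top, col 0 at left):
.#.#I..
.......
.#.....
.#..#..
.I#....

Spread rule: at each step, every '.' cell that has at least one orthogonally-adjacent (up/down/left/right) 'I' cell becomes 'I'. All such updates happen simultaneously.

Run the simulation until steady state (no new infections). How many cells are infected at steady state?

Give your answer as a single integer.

Answer: 29

Derivation:
Step 0 (initial): 2 infected
Step 1: +3 new -> 5 infected
Step 2: +5 new -> 10 infected
Step 3: +5 new -> 15 infected
Step 4: +7 new -> 22 infected
Step 5: +5 new -> 27 infected
Step 6: +2 new -> 29 infected
Step 7: +0 new -> 29 infected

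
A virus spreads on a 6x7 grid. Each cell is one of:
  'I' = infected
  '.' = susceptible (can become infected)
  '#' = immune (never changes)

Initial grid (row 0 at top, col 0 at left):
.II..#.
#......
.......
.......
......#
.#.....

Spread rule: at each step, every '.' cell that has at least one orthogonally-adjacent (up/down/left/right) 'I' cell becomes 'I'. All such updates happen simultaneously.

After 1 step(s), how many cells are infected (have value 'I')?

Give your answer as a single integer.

Step 0 (initial): 2 infected
Step 1: +4 new -> 6 infected

Answer: 6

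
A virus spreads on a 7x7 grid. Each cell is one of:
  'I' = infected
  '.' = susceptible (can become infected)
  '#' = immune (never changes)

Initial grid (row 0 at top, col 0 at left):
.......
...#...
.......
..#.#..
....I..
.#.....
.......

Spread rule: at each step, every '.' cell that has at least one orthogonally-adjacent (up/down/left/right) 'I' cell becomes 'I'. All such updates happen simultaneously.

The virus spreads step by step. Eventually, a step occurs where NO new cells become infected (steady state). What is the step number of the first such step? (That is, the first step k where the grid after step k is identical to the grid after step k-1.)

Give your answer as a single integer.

Step 0 (initial): 1 infected
Step 1: +3 new -> 4 infected
Step 2: +7 new -> 11 infected
Step 3: +8 new -> 19 infected
Step 4: +8 new -> 27 infected
Step 5: +8 new -> 35 infected
Step 6: +6 new -> 41 infected
Step 7: +3 new -> 44 infected
Step 8: +1 new -> 45 infected
Step 9: +0 new -> 45 infected

Answer: 9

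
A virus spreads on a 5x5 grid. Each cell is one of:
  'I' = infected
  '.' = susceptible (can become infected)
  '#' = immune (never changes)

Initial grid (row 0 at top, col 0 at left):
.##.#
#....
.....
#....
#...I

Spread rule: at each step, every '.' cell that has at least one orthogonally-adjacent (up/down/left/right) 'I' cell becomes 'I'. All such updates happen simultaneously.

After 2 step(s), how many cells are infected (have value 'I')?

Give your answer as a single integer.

Step 0 (initial): 1 infected
Step 1: +2 new -> 3 infected
Step 2: +3 new -> 6 infected

Answer: 6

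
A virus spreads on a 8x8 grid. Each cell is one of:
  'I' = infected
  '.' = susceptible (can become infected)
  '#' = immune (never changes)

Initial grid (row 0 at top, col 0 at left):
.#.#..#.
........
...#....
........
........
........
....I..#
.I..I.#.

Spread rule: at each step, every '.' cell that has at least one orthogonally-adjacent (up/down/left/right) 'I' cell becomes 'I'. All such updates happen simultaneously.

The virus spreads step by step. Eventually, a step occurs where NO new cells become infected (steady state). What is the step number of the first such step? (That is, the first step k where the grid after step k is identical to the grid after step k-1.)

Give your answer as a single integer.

Step 0 (initial): 3 infected
Step 1: +8 new -> 11 infected
Step 2: +7 new -> 18 infected
Step 3: +7 new -> 25 infected
Step 4: +8 new -> 33 infected
Step 5: +7 new -> 40 infected
Step 6: +8 new -> 48 infected
Step 7: +5 new -> 53 infected
Step 8: +3 new -> 56 infected
Step 9: +1 new -> 57 infected
Step 10: +0 new -> 57 infected

Answer: 10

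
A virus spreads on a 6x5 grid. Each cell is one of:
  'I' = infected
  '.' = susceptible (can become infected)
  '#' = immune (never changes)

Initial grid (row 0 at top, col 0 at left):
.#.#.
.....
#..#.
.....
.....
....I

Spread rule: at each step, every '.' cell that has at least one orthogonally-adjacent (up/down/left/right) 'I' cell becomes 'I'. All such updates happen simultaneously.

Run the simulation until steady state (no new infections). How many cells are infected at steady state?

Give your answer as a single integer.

Answer: 26

Derivation:
Step 0 (initial): 1 infected
Step 1: +2 new -> 3 infected
Step 2: +3 new -> 6 infected
Step 3: +4 new -> 10 infected
Step 4: +4 new -> 14 infected
Step 5: +5 new -> 19 infected
Step 6: +3 new -> 22 infected
Step 7: +2 new -> 24 infected
Step 8: +1 new -> 25 infected
Step 9: +1 new -> 26 infected
Step 10: +0 new -> 26 infected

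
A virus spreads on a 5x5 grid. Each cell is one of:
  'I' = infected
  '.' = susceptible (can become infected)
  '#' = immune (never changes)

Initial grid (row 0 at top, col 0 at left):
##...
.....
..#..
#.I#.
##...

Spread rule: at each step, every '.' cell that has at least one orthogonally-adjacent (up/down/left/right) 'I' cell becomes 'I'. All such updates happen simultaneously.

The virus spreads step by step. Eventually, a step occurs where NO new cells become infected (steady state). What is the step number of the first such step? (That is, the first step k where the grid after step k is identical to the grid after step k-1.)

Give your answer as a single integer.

Answer: 8

Derivation:
Step 0 (initial): 1 infected
Step 1: +2 new -> 3 infected
Step 2: +2 new -> 5 infected
Step 3: +3 new -> 8 infected
Step 4: +3 new -> 11 infected
Step 5: +3 new -> 14 infected
Step 6: +3 new -> 17 infected
Step 7: +1 new -> 18 infected
Step 8: +0 new -> 18 infected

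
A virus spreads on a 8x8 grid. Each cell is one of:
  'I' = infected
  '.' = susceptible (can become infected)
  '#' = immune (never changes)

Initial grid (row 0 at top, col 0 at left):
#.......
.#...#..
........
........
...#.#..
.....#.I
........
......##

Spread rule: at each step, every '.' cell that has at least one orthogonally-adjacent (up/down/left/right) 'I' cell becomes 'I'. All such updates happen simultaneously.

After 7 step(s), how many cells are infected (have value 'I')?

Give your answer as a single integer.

Answer: 36

Derivation:
Step 0 (initial): 1 infected
Step 1: +3 new -> 4 infected
Step 2: +3 new -> 7 infected
Step 3: +3 new -> 10 infected
Step 4: +5 new -> 15 infected
Step 5: +7 new -> 22 infected
Step 6: +7 new -> 29 infected
Step 7: +7 new -> 36 infected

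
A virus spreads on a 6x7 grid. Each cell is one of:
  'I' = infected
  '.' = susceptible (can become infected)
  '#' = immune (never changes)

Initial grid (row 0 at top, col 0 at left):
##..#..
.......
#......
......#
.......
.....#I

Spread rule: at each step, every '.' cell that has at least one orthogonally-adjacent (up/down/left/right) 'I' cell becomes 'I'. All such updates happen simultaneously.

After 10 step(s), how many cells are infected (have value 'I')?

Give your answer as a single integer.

Step 0 (initial): 1 infected
Step 1: +1 new -> 2 infected
Step 2: +1 new -> 3 infected
Step 3: +2 new -> 5 infected
Step 4: +4 new -> 9 infected
Step 5: +6 new -> 15 infected
Step 6: +7 new -> 22 infected
Step 7: +6 new -> 28 infected
Step 8: +5 new -> 33 infected
Step 9: +2 new -> 35 infected
Step 10: +1 new -> 36 infected

Answer: 36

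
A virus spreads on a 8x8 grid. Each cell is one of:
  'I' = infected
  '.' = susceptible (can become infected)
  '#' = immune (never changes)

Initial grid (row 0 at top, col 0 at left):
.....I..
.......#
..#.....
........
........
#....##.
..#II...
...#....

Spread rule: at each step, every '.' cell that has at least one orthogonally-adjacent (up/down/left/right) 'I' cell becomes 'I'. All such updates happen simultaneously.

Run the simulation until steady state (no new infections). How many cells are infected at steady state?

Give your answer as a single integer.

Answer: 57

Derivation:
Step 0 (initial): 3 infected
Step 1: +7 new -> 10 infected
Step 2: +10 new -> 20 infected
Step 3: +12 new -> 32 infected
Step 4: +11 new -> 43 infected
Step 5: +8 new -> 51 infected
Step 6: +5 new -> 56 infected
Step 7: +1 new -> 57 infected
Step 8: +0 new -> 57 infected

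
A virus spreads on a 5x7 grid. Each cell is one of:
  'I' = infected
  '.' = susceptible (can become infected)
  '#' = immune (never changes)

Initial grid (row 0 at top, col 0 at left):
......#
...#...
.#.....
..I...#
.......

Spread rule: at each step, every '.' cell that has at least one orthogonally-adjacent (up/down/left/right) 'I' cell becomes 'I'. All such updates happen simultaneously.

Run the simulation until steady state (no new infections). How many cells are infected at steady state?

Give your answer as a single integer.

Answer: 31

Derivation:
Step 0 (initial): 1 infected
Step 1: +4 new -> 5 infected
Step 2: +6 new -> 11 infected
Step 3: +7 new -> 18 infected
Step 4: +6 new -> 24 infected
Step 5: +5 new -> 29 infected
Step 6: +2 new -> 31 infected
Step 7: +0 new -> 31 infected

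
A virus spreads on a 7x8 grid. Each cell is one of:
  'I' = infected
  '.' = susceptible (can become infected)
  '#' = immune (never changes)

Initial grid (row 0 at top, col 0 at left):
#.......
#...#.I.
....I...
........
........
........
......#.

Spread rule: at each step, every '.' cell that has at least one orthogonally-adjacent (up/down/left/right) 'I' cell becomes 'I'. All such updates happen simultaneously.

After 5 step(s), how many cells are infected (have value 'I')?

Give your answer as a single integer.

Step 0 (initial): 2 infected
Step 1: +7 new -> 9 infected
Step 2: +9 new -> 18 infected
Step 3: +10 new -> 28 infected
Step 4: +10 new -> 38 infected
Step 5: +7 new -> 45 infected

Answer: 45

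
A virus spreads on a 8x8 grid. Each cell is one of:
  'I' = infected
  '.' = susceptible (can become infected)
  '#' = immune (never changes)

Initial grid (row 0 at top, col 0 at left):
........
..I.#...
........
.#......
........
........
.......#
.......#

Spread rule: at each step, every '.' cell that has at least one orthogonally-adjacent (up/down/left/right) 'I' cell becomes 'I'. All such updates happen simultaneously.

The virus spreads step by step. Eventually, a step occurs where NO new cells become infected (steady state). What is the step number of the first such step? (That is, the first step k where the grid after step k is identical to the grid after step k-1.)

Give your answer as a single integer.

Step 0 (initial): 1 infected
Step 1: +4 new -> 5 infected
Step 2: +6 new -> 11 infected
Step 3: +6 new -> 17 infected
Step 4: +7 new -> 24 infected
Step 5: +9 new -> 33 infected
Step 6: +10 new -> 43 infected
Step 7: +8 new -> 51 infected
Step 8: +5 new -> 56 infected
Step 9: +3 new -> 59 infected
Step 10: +1 new -> 60 infected
Step 11: +0 new -> 60 infected

Answer: 11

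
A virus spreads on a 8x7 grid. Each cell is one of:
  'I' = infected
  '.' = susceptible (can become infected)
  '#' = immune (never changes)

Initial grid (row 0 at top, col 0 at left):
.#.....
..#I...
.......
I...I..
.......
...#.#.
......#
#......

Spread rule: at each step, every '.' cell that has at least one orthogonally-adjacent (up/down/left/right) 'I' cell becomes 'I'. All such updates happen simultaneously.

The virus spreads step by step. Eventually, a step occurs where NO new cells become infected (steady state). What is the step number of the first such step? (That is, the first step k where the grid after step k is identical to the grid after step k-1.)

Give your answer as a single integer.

Answer: 7

Derivation:
Step 0 (initial): 3 infected
Step 1: +10 new -> 13 infected
Step 2: +14 new -> 27 infected
Step 3: +10 new -> 37 infected
Step 4: +7 new -> 44 infected
Step 5: +4 new -> 48 infected
Step 6: +2 new -> 50 infected
Step 7: +0 new -> 50 infected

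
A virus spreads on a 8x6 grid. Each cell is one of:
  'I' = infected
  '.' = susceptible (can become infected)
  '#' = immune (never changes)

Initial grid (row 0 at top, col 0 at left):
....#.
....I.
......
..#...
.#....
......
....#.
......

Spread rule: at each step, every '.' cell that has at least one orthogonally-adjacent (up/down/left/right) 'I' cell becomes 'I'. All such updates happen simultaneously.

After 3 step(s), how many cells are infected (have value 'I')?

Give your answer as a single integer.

Step 0 (initial): 1 infected
Step 1: +3 new -> 4 infected
Step 2: +6 new -> 10 infected
Step 3: +6 new -> 16 infected

Answer: 16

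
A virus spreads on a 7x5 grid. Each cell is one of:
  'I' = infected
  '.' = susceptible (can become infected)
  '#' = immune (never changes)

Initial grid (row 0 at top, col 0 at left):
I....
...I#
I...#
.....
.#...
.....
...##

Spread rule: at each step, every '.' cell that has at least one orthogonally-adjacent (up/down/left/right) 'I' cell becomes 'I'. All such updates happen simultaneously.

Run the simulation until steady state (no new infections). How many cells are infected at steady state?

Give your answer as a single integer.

Step 0 (initial): 3 infected
Step 1: +7 new -> 10 infected
Step 2: +7 new -> 17 infected
Step 3: +4 new -> 21 infected
Step 4: +5 new -> 26 infected
Step 5: +3 new -> 29 infected
Step 6: +1 new -> 30 infected
Step 7: +0 new -> 30 infected

Answer: 30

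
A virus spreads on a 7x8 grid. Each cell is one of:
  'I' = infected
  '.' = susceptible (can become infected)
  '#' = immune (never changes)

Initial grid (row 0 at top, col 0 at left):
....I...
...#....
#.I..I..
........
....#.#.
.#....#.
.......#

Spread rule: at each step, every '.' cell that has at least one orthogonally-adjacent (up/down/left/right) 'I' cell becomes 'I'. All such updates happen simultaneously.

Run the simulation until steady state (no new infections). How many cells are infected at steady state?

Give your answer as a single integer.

Step 0 (initial): 3 infected
Step 1: +11 new -> 14 infected
Step 2: +11 new -> 25 infected
Step 3: +10 new -> 35 infected
Step 4: +7 new -> 42 infected
Step 5: +6 new -> 48 infected
Step 6: +1 new -> 49 infected
Step 7: +0 new -> 49 infected

Answer: 49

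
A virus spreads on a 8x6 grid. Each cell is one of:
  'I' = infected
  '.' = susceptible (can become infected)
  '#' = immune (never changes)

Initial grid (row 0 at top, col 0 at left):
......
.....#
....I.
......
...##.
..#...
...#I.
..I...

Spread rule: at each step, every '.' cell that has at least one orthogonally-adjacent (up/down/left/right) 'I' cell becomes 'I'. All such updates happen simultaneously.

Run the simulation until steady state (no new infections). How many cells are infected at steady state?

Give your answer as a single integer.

Answer: 43

Derivation:
Step 0 (initial): 3 infected
Step 1: +10 new -> 13 infected
Step 2: +10 new -> 23 infected
Step 3: +8 new -> 31 infected
Step 4: +7 new -> 38 infected
Step 5: +4 new -> 42 infected
Step 6: +1 new -> 43 infected
Step 7: +0 new -> 43 infected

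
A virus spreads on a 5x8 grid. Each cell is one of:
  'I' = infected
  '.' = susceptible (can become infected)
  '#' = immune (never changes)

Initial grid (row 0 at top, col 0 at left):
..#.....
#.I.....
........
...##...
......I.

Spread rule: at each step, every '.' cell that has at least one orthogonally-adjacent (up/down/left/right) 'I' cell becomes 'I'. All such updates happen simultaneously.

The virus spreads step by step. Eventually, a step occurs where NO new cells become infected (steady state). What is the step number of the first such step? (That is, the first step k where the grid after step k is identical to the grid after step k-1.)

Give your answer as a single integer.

Step 0 (initial): 2 infected
Step 1: +6 new -> 8 infected
Step 2: +10 new -> 18 infected
Step 3: +11 new -> 29 infected
Step 4: +5 new -> 34 infected
Step 5: +2 new -> 36 infected
Step 6: +0 new -> 36 infected

Answer: 6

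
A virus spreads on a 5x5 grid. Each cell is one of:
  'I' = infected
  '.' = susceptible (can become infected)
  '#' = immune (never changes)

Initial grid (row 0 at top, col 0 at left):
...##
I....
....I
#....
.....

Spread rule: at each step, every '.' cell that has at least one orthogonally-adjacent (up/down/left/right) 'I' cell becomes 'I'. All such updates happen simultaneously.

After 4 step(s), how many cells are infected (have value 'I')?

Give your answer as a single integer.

Answer: 21

Derivation:
Step 0 (initial): 2 infected
Step 1: +6 new -> 8 infected
Step 2: +7 new -> 15 infected
Step 3: +4 new -> 19 infected
Step 4: +2 new -> 21 infected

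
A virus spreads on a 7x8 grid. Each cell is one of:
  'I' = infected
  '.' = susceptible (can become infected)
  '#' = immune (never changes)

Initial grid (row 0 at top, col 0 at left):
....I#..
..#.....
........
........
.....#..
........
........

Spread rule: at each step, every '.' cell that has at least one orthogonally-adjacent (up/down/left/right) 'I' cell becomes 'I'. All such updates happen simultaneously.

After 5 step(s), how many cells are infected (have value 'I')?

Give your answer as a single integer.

Answer: 29

Derivation:
Step 0 (initial): 1 infected
Step 1: +2 new -> 3 infected
Step 2: +4 new -> 7 infected
Step 3: +5 new -> 12 infected
Step 4: +9 new -> 21 infected
Step 5: +8 new -> 29 infected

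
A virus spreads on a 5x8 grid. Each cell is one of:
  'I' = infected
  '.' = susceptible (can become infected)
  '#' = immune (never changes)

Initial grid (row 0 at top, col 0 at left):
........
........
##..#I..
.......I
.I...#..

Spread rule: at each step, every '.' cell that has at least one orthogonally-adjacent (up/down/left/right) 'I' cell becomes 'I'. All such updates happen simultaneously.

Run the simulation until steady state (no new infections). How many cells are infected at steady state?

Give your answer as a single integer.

Answer: 36

Derivation:
Step 0 (initial): 3 infected
Step 1: +9 new -> 12 infected
Step 2: +9 new -> 21 infected
Step 3: +7 new -> 28 infected
Step 4: +3 new -> 31 infected
Step 5: +2 new -> 33 infected
Step 6: +2 new -> 35 infected
Step 7: +1 new -> 36 infected
Step 8: +0 new -> 36 infected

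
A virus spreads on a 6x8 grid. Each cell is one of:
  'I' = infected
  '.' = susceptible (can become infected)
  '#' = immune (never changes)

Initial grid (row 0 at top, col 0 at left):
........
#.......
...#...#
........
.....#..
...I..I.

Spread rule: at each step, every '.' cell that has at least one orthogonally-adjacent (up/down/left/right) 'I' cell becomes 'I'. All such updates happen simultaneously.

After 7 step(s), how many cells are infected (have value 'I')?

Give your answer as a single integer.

Answer: 43

Derivation:
Step 0 (initial): 2 infected
Step 1: +6 new -> 8 infected
Step 2: +6 new -> 14 infected
Step 3: +7 new -> 21 infected
Step 4: +6 new -> 27 infected
Step 5: +7 new -> 34 infected
Step 6: +7 new -> 41 infected
Step 7: +2 new -> 43 infected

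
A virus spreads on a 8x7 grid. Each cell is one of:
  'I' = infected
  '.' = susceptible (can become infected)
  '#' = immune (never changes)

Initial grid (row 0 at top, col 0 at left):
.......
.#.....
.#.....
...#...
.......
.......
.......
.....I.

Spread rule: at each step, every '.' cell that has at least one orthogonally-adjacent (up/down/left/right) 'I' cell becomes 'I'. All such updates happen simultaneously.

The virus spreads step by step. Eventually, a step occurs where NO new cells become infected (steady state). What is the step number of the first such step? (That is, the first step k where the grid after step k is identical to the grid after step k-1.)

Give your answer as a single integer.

Step 0 (initial): 1 infected
Step 1: +3 new -> 4 infected
Step 2: +4 new -> 8 infected
Step 3: +5 new -> 13 infected
Step 4: +6 new -> 19 infected
Step 5: +7 new -> 26 infected
Step 6: +6 new -> 32 infected
Step 7: +7 new -> 39 infected
Step 8: +6 new -> 45 infected
Step 9: +3 new -> 48 infected
Step 10: +2 new -> 50 infected
Step 11: +2 new -> 52 infected
Step 12: +1 new -> 53 infected
Step 13: +0 new -> 53 infected

Answer: 13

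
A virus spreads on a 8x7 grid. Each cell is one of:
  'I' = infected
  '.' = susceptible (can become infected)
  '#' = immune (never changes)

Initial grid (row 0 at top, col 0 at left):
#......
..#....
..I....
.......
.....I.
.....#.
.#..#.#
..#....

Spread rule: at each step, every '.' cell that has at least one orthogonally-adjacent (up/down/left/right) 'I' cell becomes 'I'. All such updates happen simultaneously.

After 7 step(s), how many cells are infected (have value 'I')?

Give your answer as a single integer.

Answer: 46

Derivation:
Step 0 (initial): 2 infected
Step 1: +6 new -> 8 infected
Step 2: +13 new -> 21 infected
Step 3: +10 new -> 31 infected
Step 4: +8 new -> 39 infected
Step 5: +3 new -> 42 infected
Step 6: +2 new -> 44 infected
Step 7: +2 new -> 46 infected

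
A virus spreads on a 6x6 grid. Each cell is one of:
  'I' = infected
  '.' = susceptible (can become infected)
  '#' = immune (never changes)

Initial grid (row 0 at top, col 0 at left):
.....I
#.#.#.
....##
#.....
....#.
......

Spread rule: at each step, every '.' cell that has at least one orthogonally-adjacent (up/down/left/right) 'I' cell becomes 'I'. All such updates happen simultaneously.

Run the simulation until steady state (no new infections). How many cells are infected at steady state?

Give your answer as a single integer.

Step 0 (initial): 1 infected
Step 1: +2 new -> 3 infected
Step 2: +1 new -> 4 infected
Step 3: +2 new -> 6 infected
Step 4: +2 new -> 8 infected
Step 5: +4 new -> 12 infected
Step 6: +4 new -> 16 infected
Step 7: +5 new -> 21 infected
Step 8: +4 new -> 25 infected
Step 9: +3 new -> 28 infected
Step 10: +1 new -> 29 infected
Step 11: +0 new -> 29 infected

Answer: 29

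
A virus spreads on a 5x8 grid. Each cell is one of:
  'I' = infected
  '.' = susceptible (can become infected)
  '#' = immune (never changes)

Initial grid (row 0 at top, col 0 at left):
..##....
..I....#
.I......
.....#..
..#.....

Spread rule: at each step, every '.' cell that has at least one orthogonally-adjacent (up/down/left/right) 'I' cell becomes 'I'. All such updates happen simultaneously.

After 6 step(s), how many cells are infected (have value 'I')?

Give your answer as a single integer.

Answer: 32

Derivation:
Step 0 (initial): 2 infected
Step 1: +5 new -> 7 infected
Step 2: +7 new -> 14 infected
Step 3: +6 new -> 20 infected
Step 4: +5 new -> 25 infected
Step 5: +3 new -> 28 infected
Step 6: +4 new -> 32 infected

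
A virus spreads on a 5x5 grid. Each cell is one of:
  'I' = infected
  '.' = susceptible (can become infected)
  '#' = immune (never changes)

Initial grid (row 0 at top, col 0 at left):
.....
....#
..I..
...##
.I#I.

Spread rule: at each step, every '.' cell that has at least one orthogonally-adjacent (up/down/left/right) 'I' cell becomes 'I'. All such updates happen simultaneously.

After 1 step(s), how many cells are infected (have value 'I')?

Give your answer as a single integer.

Answer: 10

Derivation:
Step 0 (initial): 3 infected
Step 1: +7 new -> 10 infected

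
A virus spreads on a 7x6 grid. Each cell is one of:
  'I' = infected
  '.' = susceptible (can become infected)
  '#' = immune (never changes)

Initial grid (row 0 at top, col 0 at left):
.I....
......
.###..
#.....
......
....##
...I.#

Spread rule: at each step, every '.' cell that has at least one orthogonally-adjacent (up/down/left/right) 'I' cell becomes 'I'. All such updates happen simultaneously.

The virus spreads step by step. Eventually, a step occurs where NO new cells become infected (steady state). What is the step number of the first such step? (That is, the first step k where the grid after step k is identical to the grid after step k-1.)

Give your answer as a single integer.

Answer: 7

Derivation:
Step 0 (initial): 2 infected
Step 1: +6 new -> 8 infected
Step 2: +6 new -> 14 infected
Step 3: +8 new -> 22 infected
Step 4: +7 new -> 29 infected
Step 5: +5 new -> 34 infected
Step 6: +1 new -> 35 infected
Step 7: +0 new -> 35 infected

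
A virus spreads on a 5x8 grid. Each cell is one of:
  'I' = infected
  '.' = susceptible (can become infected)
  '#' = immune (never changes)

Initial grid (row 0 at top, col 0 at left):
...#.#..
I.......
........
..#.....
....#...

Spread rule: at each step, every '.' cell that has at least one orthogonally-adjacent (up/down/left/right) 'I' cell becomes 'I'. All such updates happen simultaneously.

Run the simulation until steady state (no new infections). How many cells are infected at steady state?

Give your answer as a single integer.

Answer: 36

Derivation:
Step 0 (initial): 1 infected
Step 1: +3 new -> 4 infected
Step 2: +4 new -> 8 infected
Step 3: +5 new -> 13 infected
Step 4: +3 new -> 16 infected
Step 5: +5 new -> 21 infected
Step 6: +4 new -> 25 infected
Step 7: +4 new -> 29 infected
Step 8: +4 new -> 33 infected
Step 9: +2 new -> 35 infected
Step 10: +1 new -> 36 infected
Step 11: +0 new -> 36 infected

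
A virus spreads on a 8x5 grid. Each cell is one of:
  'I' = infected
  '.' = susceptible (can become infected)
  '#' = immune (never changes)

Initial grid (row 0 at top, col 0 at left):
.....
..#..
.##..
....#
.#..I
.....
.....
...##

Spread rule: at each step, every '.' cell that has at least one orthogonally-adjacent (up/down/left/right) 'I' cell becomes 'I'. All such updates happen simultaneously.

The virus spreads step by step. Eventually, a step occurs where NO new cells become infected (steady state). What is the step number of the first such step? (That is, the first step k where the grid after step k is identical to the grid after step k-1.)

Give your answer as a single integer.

Answer: 9

Derivation:
Step 0 (initial): 1 infected
Step 1: +2 new -> 3 infected
Step 2: +4 new -> 7 infected
Step 3: +4 new -> 11 infected
Step 4: +5 new -> 16 infected
Step 5: +6 new -> 22 infected
Step 6: +6 new -> 28 infected
Step 7: +3 new -> 31 infected
Step 8: +2 new -> 33 infected
Step 9: +0 new -> 33 infected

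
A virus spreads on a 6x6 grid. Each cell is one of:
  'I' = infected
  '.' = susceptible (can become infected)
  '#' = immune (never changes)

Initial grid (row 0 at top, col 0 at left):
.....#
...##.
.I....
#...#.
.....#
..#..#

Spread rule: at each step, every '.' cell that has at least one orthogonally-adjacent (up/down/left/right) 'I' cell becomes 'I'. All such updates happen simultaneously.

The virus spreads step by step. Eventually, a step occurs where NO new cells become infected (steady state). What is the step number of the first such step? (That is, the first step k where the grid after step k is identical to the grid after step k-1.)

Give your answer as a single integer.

Step 0 (initial): 1 infected
Step 1: +4 new -> 5 infected
Step 2: +6 new -> 11 infected
Step 3: +7 new -> 18 infected
Step 4: +4 new -> 22 infected
Step 5: +5 new -> 27 infected
Step 6: +1 new -> 28 infected
Step 7: +0 new -> 28 infected

Answer: 7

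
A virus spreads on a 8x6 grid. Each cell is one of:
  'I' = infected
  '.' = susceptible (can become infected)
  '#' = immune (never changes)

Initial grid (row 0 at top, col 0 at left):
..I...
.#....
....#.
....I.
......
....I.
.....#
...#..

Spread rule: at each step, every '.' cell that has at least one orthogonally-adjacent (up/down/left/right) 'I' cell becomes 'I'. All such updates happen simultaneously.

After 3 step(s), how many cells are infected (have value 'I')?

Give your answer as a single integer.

Answer: 34

Derivation:
Step 0 (initial): 3 infected
Step 1: +9 new -> 12 infected
Step 2: +12 new -> 24 infected
Step 3: +10 new -> 34 infected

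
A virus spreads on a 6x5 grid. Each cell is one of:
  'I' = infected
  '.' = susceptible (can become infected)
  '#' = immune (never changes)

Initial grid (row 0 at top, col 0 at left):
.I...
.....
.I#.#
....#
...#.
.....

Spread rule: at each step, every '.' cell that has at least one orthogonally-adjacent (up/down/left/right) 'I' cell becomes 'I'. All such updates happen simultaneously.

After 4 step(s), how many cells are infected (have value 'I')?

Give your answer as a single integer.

Step 0 (initial): 2 infected
Step 1: +5 new -> 7 infected
Step 2: +6 new -> 13 infected
Step 3: +6 new -> 19 infected
Step 4: +4 new -> 23 infected

Answer: 23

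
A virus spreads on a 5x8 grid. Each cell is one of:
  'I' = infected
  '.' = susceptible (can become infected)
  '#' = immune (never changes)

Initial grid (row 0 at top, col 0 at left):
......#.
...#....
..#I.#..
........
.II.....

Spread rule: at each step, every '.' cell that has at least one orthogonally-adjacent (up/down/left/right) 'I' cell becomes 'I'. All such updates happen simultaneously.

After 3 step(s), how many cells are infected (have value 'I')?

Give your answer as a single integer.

Step 0 (initial): 3 infected
Step 1: +6 new -> 9 infected
Step 2: +5 new -> 14 infected
Step 3: +6 new -> 20 infected

Answer: 20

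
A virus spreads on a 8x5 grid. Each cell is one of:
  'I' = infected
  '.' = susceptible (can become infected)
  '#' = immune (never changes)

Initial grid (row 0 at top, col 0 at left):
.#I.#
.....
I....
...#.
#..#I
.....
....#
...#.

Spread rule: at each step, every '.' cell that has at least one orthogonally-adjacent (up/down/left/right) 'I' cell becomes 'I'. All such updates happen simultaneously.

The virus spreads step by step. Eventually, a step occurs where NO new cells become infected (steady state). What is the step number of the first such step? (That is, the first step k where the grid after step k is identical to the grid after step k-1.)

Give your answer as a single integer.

Answer: 8

Derivation:
Step 0 (initial): 3 infected
Step 1: +7 new -> 10 infected
Step 2: +7 new -> 17 infected
Step 3: +6 new -> 23 infected
Step 4: +3 new -> 26 infected
Step 5: +3 new -> 29 infected
Step 6: +2 new -> 31 infected
Step 7: +1 new -> 32 infected
Step 8: +0 new -> 32 infected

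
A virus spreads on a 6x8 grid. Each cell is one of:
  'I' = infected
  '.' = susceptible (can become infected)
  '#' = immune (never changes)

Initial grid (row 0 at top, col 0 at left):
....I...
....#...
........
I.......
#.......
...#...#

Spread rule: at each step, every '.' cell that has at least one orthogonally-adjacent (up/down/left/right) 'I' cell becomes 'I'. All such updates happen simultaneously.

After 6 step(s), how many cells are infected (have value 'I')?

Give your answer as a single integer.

Step 0 (initial): 2 infected
Step 1: +4 new -> 6 infected
Step 2: +8 new -> 14 infected
Step 3: +12 new -> 26 infected
Step 4: +8 new -> 34 infected
Step 5: +4 new -> 38 infected
Step 6: +4 new -> 42 infected

Answer: 42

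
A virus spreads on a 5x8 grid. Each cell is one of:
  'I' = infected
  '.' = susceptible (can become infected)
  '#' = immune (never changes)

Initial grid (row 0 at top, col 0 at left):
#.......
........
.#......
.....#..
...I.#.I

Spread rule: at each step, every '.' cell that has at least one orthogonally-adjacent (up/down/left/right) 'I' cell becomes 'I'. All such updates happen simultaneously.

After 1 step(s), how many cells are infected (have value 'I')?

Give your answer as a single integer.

Step 0 (initial): 2 infected
Step 1: +5 new -> 7 infected

Answer: 7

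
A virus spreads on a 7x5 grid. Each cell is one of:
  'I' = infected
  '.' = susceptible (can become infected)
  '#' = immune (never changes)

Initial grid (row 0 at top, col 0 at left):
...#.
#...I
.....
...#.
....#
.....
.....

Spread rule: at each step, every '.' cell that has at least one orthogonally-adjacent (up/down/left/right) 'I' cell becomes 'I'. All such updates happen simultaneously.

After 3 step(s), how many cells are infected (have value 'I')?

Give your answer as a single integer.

Answer: 10

Derivation:
Step 0 (initial): 1 infected
Step 1: +3 new -> 4 infected
Step 2: +3 new -> 7 infected
Step 3: +3 new -> 10 infected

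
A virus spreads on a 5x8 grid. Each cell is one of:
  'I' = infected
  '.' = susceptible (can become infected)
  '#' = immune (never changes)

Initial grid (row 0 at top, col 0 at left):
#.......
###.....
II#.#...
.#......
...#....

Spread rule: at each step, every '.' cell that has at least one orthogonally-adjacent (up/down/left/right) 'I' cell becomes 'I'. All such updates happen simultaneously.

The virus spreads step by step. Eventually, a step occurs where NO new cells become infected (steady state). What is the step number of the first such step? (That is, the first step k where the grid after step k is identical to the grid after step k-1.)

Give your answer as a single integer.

Step 0 (initial): 2 infected
Step 1: +1 new -> 3 infected
Step 2: +1 new -> 4 infected
Step 3: +1 new -> 5 infected
Step 4: +1 new -> 6 infected
Step 5: +1 new -> 7 infected
Step 6: +1 new -> 8 infected
Step 7: +2 new -> 10 infected
Step 8: +3 new -> 13 infected
Step 9: +5 new -> 18 infected
Step 10: +6 new -> 24 infected
Step 11: +5 new -> 29 infected
Step 12: +2 new -> 31 infected
Step 13: +1 new -> 32 infected
Step 14: +0 new -> 32 infected

Answer: 14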